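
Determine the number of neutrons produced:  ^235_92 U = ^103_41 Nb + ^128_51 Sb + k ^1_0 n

Conserve mass number: 235 = 103 + 128 + k, so k = 235 − 231 = 4.
Check atomic number: 92 = 41 + 51 + 0 = 92. ✓

4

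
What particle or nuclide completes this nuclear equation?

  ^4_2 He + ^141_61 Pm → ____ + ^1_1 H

Sm-144

Conserve mass number: 4 + 141 = A + 1, so A = 144.
Conserve atomic number: 2 + 61 = Z + 1, so Z = 62.
Z = 62 is samarium, so the species is ^144_62 Sm.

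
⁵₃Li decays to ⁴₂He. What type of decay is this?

proton emission

ΔA = 4 − 5 = -1; ΔZ = 2 − 3 = -1.
A drops by 1 and Z drops by 1 — a proton was emitted.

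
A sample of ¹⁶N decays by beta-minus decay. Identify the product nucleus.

Beta-minus decay: mass number changes by +0, atomic number by +1.
A: 16 = 16; Z: 7 + 1 = 8.
Z = 8 is oxygen, so the daughter is ¹⁶O.

O-16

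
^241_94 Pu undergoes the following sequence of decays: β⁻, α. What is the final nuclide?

Start: (A, Z) = (241, 94).
After β⁻: (241, 95).
After α: (237, 93).
Z = 93 is neptunium.

Np-237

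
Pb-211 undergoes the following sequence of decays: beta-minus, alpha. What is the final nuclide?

Start: (A, Z) = (211, 82).
After β⁻: (211, 83).
After α: (207, 81).
Z = 81 is thallium.

Tl-207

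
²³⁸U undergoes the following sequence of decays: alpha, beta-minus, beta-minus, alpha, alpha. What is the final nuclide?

Start: (A, Z) = (238, 92).
After α: (234, 90).
After β⁻: (234, 91).
After β⁻: (234, 92).
After α: (230, 90).
After α: (226, 88).
Z = 88 is radium.

Ra-226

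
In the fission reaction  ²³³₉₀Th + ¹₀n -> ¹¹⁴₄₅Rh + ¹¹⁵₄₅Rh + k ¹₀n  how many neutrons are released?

5

Conserve mass number: 234 = 114 + 115 + k, so k = 234 − 229 = 5.
Check atomic number: 90 = 45 + 45 + 0 = 90. ✓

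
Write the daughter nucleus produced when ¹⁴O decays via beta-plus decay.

Beta-plus decay: mass number changes by +0, atomic number by -1.
A: 14 = 14; Z: 8 − 1 = 7.
Z = 7 is nitrogen, so the daughter is ¹⁴N.

N-14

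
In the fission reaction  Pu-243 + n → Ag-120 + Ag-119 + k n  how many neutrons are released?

5

Conserve mass number: 244 = 120 + 119 + k, so k = 244 − 239 = 5.
Check atomic number: 94 = 47 + 47 + 0 = 94. ✓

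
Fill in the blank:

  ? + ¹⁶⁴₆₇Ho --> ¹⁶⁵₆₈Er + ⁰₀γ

proton

Conserve mass number: A + 164 = 165 + 0, so A = 1.
Conserve atomic number: Z + 67 = 68 + 0, so Z = 1.
A = 1 and Z = 1 is ¹₁H — a proton.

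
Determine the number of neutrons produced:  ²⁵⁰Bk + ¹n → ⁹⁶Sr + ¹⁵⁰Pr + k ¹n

5

Conserve mass number: 251 = 96 + 150 + k, so k = 251 − 246 = 5.
Check atomic number: 97 = 38 + 59 + 0 = 97. ✓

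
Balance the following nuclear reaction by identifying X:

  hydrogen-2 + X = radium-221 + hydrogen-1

Ra-220

Conserve mass number: 2 + A = 221 + 1, so A = 220.
Conserve atomic number: 1 + Z = 88 + 1, so Z = 88.
Z = 88 is radium, so the species is radium-220.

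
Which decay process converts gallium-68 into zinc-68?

beta-plus decay or electron capture

ΔA = 68 − 68 = 0; ΔZ = 30 − 31 = -1.
A is unchanged and Z drops by 1 — a proton has become a neutron (β⁺ emission or electron capture).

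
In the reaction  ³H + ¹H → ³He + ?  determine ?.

Conserve mass number: 3 + 1 = 3 + A, so A = 1.
Conserve atomic number: 1 + 1 = 2 + Z, so Z = 0.
A = 1 and Z = 0 is ¹n — a neutron.

neutron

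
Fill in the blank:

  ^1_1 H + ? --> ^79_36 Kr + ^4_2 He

Conserve mass number: 1 + A = 79 + 4, so A = 82.
Conserve atomic number: 1 + Z = 36 + 2, so Z = 37.
Z = 37 is rubidium, so the species is ^82_37 Rb.

Rb-82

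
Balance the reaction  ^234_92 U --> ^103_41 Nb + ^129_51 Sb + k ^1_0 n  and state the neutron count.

2

Conserve mass number: 234 = 103 + 129 + k, so k = 234 − 232 = 2.
Check atomic number: 92 = 41 + 51 + 0 = 92. ✓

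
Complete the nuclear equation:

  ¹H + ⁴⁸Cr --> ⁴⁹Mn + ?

gamma ray

Conserve mass number: 1 + 48 = 49 + A, so A = 0.
Conserve atomic number: 1 + 24 = 25 + Z, so Z = 0.
A = 0 and Z = 0 is γ — a gamma ray.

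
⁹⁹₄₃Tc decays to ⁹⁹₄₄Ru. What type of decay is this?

ΔA = 99 − 99 = 0; ΔZ = 44 − 43 = +1.
A is unchanged and Z rises by 1 — a neutron has become a proton (β⁻ decay).

beta-minus decay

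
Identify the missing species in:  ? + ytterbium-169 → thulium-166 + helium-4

proton

Conserve mass number: A + 169 = 166 + 4, so A = 1.
Conserve atomic number: Z + 70 = 69 + 2, so Z = 1.
A = 1 and Z = 1 is hydrogen-1 — a proton.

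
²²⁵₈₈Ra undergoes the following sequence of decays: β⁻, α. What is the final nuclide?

Start: (A, Z) = (225, 88).
After β⁻: (225, 89).
After α: (221, 87).
Z = 87 is francium.

Fr-221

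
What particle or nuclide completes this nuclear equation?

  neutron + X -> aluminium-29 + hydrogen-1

Si-29

Conserve mass number: 1 + A = 29 + 1, so A = 29.
Conserve atomic number: 0 + Z = 13 + 1, so Z = 14.
Z = 14 is silicon, so the species is silicon-29.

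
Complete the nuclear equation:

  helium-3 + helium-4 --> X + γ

Be-7

Conserve mass number: 3 + 4 = A + 0, so A = 7.
Conserve atomic number: 2 + 2 = Z + 0, so Z = 4.
Z = 4 is beryllium, so the species is beryllium-7.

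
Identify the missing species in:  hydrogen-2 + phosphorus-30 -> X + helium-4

Si-28

Conserve mass number: 2 + 30 = A + 4, so A = 28.
Conserve atomic number: 1 + 15 = Z + 2, so Z = 14.
Z = 14 is silicon, so the species is silicon-28.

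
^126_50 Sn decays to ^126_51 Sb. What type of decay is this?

ΔA = 126 − 126 = 0; ΔZ = 51 − 50 = +1.
A is unchanged and Z rises by 1 — a neutron has become a proton (β⁻ decay).

beta-minus decay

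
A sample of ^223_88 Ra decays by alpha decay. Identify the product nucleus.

Alpha decay: mass number changes by -4, atomic number by -2.
A: 223 − 4 = 219; Z: 88 − 2 = 86.
Z = 86 is radon, so the daughter is ^219_86 Rn.

Rn-219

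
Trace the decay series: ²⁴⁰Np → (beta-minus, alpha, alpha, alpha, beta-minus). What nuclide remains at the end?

Ac-228

Start: (A, Z) = (240, 93).
After β⁻: (240, 94).
After α: (236, 92).
After α: (232, 90).
After α: (228, 88).
After β⁻: (228, 89).
Z = 89 is actinium.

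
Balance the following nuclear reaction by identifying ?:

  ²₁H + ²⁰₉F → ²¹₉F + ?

Conserve mass number: 2 + 20 = 21 + A, so A = 1.
Conserve atomic number: 1 + 9 = 9 + Z, so Z = 1.
A = 1 and Z = 1 is ¹₁H — a proton.

proton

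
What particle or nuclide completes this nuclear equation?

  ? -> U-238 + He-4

Pu-242

Conserve mass number: A = 238 + 4, so A = 242.
Conserve atomic number: Z = 92 + 2, so Z = 94.
Z = 94 is plutonium, so the species is Pu-242.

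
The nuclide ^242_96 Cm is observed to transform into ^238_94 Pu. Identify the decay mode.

alpha decay

ΔA = 238 − 242 = -4; ΔZ = 94 − 96 = -2.
A drops by 4 and Z drops by 2 — the signature of alpha emission.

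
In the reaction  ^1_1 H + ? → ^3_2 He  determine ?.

Conserve mass number: 1 + A = 3, so A = 2.
Conserve atomic number: 1 + Z = 2, so Z = 1.
A = 2 and Z = 1 is ^2_1 H — a deuteron.

deuteron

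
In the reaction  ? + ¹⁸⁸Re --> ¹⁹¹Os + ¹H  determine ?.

alpha particle

Conserve mass number: A + 188 = 191 + 1, so A = 4.
Conserve atomic number: Z + 75 = 76 + 1, so Z = 2.
A = 4 and Z = 2 is ⁴He — an alpha particle.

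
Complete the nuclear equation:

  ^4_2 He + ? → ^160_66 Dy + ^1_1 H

Tb-157

Conserve mass number: 4 + A = 160 + 1, so A = 157.
Conserve atomic number: 2 + Z = 66 + 1, so Z = 65.
Z = 65 is terbium, so the species is ^157_65 Tb.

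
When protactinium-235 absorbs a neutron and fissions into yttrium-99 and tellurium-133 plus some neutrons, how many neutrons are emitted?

Conserve mass number: 236 = 99 + 133 + k, so k = 236 − 232 = 4.
Check atomic number: 91 = 39 + 52 + 0 = 91. ✓

4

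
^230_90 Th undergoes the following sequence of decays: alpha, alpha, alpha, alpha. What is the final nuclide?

Start: (A, Z) = (230, 90).
After α: (226, 88).
After α: (222, 86).
After α: (218, 84).
After α: (214, 82).
Z = 82 is lead.

Pb-214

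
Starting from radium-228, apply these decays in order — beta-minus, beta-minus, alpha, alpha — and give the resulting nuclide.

Start: (A, Z) = (228, 88).
After β⁻: (228, 89).
After β⁻: (228, 90).
After α: (224, 88).
After α: (220, 86).
Z = 86 is radon.

Rn-220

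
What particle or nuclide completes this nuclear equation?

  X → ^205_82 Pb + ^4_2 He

Po-209

Conserve mass number: A = 205 + 4, so A = 209.
Conserve atomic number: Z = 82 + 2, so Z = 84.
Z = 84 is polonium, so the species is ^209_84 Po.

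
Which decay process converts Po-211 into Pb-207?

ΔA = 207 − 211 = -4; ΔZ = 82 − 84 = -2.
A drops by 4 and Z drops by 2 — the signature of alpha emission.

alpha decay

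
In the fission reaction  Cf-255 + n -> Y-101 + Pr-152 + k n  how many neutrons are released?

Conserve mass number: 256 = 101 + 152 + k, so k = 256 − 253 = 3.
Check atomic number: 98 = 39 + 59 + 0 = 98. ✓

3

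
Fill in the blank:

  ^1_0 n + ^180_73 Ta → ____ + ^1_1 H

Hf-180

Conserve mass number: 1 + 180 = A + 1, so A = 180.
Conserve atomic number: 0 + 73 = Z + 1, so Z = 72.
Z = 72 is hafnium, so the species is ^180_72 Hf.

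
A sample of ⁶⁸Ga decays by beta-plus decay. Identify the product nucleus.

Beta-plus decay: mass number changes by +0, atomic number by -1.
A: 68 = 68; Z: 31 − 1 = 30.
Z = 30 is zinc, so the daughter is ⁶⁸Zn.

Zn-68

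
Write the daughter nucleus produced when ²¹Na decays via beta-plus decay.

Ne-21

Beta-plus decay: mass number changes by +0, atomic number by -1.
A: 21 = 21; Z: 11 − 1 = 10.
Z = 10 is neon, so the daughter is ²¹Ne.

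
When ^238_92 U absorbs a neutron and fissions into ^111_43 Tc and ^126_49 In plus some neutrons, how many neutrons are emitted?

2

Conserve mass number: 239 = 111 + 126 + k, so k = 239 − 237 = 2.
Check atomic number: 92 = 43 + 49 + 0 = 92. ✓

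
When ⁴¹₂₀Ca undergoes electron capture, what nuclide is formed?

Electron capture: mass number changes by +0, atomic number by -1.
A: 41 = 41; Z: 20 − 1 = 19.
Z = 19 is potassium, so the daughter is ⁴¹₁₉K.

K-41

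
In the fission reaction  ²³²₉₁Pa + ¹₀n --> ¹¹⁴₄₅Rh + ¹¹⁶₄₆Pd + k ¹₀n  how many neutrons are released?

3

Conserve mass number: 233 = 114 + 116 + k, so k = 233 − 230 = 3.
Check atomic number: 91 = 45 + 46 + 0 = 91. ✓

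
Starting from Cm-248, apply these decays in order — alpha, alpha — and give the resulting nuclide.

Start: (A, Z) = (248, 96).
After α: (244, 94).
After α: (240, 92).
Z = 92 is uranium.

U-240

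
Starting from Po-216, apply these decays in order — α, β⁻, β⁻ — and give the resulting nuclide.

Po-212

Start: (A, Z) = (216, 84).
After α: (212, 82).
After β⁻: (212, 83).
After β⁻: (212, 84).
Z = 84 is polonium.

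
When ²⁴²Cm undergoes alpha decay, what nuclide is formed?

Alpha decay: mass number changes by -4, atomic number by -2.
A: 242 − 4 = 238; Z: 96 − 2 = 94.
Z = 94 is plutonium, so the daughter is ²³⁸Pu.

Pu-238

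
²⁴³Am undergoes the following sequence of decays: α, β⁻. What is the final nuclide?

Start: (A, Z) = (243, 95).
After α: (239, 93).
After β⁻: (239, 94).
Z = 94 is plutonium.

Pu-239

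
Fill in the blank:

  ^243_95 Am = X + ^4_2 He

Conserve mass number: 243 = A + 4, so A = 239.
Conserve atomic number: 95 = Z + 2, so Z = 93.
Z = 93 is neptunium, so the species is ^239_93 Np.

Np-239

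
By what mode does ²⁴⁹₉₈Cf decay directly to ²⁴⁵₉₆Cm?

ΔA = 245 − 249 = -4; ΔZ = 96 − 98 = -2.
A drops by 4 and Z drops by 2 — the signature of alpha emission.

alpha decay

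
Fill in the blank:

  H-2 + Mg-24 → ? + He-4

Conserve mass number: 2 + 24 = A + 4, so A = 22.
Conserve atomic number: 1 + 12 = Z + 2, so Z = 11.
Z = 11 is sodium, so the species is Na-22.

Na-22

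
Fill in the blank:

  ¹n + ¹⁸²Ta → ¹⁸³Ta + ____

Conserve mass number: 1 + 182 = 183 + A, so A = 0.
Conserve atomic number: 0 + 73 = 73 + Z, so Z = 0.
A = 0 and Z = 0 is γ — a gamma ray.

gamma ray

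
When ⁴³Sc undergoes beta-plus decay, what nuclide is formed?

Beta-plus decay: mass number changes by +0, atomic number by -1.
A: 43 = 43; Z: 21 − 1 = 20.
Z = 20 is calcium, so the daughter is ⁴³Ca.

Ca-43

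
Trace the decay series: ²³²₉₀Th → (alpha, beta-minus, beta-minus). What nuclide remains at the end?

Start: (A, Z) = (232, 90).
After α: (228, 88).
After β⁻: (228, 89).
After β⁻: (228, 90).
Z = 90 is thorium.

Th-228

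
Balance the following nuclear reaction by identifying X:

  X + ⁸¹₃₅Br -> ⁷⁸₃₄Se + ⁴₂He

proton

Conserve mass number: A + 81 = 78 + 4, so A = 1.
Conserve atomic number: Z + 35 = 34 + 2, so Z = 1.
A = 1 and Z = 1 is ¹₁H — a proton.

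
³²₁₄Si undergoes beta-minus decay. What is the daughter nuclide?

Beta-minus decay: mass number changes by +0, atomic number by +1.
A: 32 = 32; Z: 14 + 1 = 15.
Z = 15 is phosphorus, so the daughter is ³²₁₅P.

P-32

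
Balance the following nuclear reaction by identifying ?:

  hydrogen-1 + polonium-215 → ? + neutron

At-215

Conserve mass number: 1 + 215 = A + 1, so A = 215.
Conserve atomic number: 1 + 84 = Z + 0, so Z = 85.
Z = 85 is astatine, so the species is astatine-215.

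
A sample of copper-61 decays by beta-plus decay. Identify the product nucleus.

Beta-plus decay: mass number changes by +0, atomic number by -1.
A: 61 = 61; Z: 29 − 1 = 28.
Z = 28 is nickel, so the daughter is nickel-61.

Ni-61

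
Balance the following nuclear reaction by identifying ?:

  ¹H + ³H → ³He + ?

neutron

Conserve mass number: 1 + 3 = 3 + A, so A = 1.
Conserve atomic number: 1 + 1 = 2 + Z, so Z = 0.
A = 1 and Z = 0 is ¹n — a neutron.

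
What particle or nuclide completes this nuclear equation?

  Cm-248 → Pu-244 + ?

Conserve mass number: 248 = 244 + A, so A = 4.
Conserve atomic number: 96 = 94 + Z, so Z = 2.
A = 4 and Z = 2 is He-4 — an alpha particle.

alpha particle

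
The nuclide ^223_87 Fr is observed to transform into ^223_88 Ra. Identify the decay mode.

beta-minus decay

ΔA = 223 − 223 = 0; ΔZ = 88 − 87 = +1.
A is unchanged and Z rises by 1 — a neutron has become a proton (β⁻ decay).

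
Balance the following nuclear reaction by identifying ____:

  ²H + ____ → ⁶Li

Conserve mass number: 2 + A = 6, so A = 4.
Conserve atomic number: 1 + Z = 3, so Z = 2.
A = 4 and Z = 2 is ⁴He — an alpha particle.

alpha particle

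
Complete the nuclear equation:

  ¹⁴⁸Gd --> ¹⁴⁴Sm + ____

Conserve mass number: 148 = 144 + A, so A = 4.
Conserve atomic number: 64 = 62 + Z, so Z = 2.
A = 4 and Z = 2 is ⁴He — an alpha particle.

alpha particle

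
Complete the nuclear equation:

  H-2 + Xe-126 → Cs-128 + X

gamma ray

Conserve mass number: 2 + 126 = 128 + A, so A = 0.
Conserve atomic number: 1 + 54 = 55 + Z, so Z = 0.
A = 0 and Z = 0 is γ — a gamma ray.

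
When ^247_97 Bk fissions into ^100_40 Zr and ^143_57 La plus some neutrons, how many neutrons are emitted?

4

Conserve mass number: 247 = 100 + 143 + k, so k = 247 − 243 = 4.
Check atomic number: 97 = 40 + 57 + 0 = 97. ✓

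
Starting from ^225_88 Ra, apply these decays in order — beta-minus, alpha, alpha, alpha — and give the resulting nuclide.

Bi-213

Start: (A, Z) = (225, 88).
After β⁻: (225, 89).
After α: (221, 87).
After α: (217, 85).
After α: (213, 83).
Z = 83 is bismuth.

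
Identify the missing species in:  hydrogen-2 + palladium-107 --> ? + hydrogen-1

Pd-108

Conserve mass number: 2 + 107 = A + 1, so A = 108.
Conserve atomic number: 1 + 46 = Z + 1, so Z = 46.
Z = 46 is palladium, so the species is palladium-108.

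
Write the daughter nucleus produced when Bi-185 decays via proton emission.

Pb-184

Proton emission: mass number changes by -1, atomic number by -1.
A: 185 − 1 = 184; Z: 83 − 1 = 82.
Z = 82 is lead, so the daughter is Pb-184.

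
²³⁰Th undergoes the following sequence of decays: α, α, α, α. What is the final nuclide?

Pb-214

Start: (A, Z) = (230, 90).
After α: (226, 88).
After α: (222, 86).
After α: (218, 84).
After α: (214, 82).
Z = 82 is lead.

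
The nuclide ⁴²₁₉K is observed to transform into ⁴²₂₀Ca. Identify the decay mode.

beta-minus decay

ΔA = 42 − 42 = 0; ΔZ = 20 − 19 = +1.
A is unchanged and Z rises by 1 — a neutron has become a proton (β⁻ decay).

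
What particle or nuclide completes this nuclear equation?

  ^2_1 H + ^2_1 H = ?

Conserve mass number: 2 + 2 = A, so A = 4.
Conserve atomic number: 1 + 1 = Z, so Z = 2.
A = 4 and Z = 2 is ^4_2 He — an alpha particle.

He-4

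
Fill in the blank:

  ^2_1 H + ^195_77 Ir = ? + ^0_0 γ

Pt-197

Conserve mass number: 2 + 195 = A + 0, so A = 197.
Conserve atomic number: 1 + 77 = Z + 0, so Z = 78.
Z = 78 is platinum, so the species is ^197_78 Pt.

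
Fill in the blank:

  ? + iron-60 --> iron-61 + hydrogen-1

Conserve mass number: A + 60 = 61 + 1, so A = 2.
Conserve atomic number: Z + 26 = 26 + 1, so Z = 1.
A = 2 and Z = 1 is hydrogen-2 — a deuteron.

deuteron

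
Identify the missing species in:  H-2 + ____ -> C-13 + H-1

C-12

Conserve mass number: 2 + A = 13 + 1, so A = 12.
Conserve atomic number: 1 + Z = 6 + 1, so Z = 6.
Z = 6 is carbon, so the species is C-12.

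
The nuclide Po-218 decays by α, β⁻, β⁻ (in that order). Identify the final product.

Start: (A, Z) = (218, 84).
After α: (214, 82).
After β⁻: (214, 83).
After β⁻: (214, 84).
Z = 84 is polonium.

Po-214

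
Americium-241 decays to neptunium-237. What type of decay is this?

ΔA = 237 − 241 = -4; ΔZ = 93 − 95 = -2.
A drops by 4 and Z drops by 2 — the signature of alpha emission.

alpha decay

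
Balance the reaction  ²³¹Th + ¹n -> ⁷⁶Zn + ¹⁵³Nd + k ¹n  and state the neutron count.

Conserve mass number: 232 = 76 + 153 + k, so k = 232 − 229 = 3.
Check atomic number: 90 = 30 + 60 + 0 = 90. ✓

3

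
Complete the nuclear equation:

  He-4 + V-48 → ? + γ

Conserve mass number: 4 + 48 = A + 0, so A = 52.
Conserve atomic number: 2 + 23 = Z + 0, so Z = 25.
Z = 25 is manganese, so the species is Mn-52.

Mn-52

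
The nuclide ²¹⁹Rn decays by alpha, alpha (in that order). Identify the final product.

Start: (A, Z) = (219, 86).
After α: (215, 84).
After α: (211, 82).
Z = 82 is lead.

Pb-211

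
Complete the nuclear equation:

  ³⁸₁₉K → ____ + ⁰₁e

Ar-38

Conserve mass number: 38 = A + 0, so A = 38.
Conserve atomic number: 19 = Z + 1, so Z = 18.
Z = 18 is argon, so the species is ³⁸₁₈Ar.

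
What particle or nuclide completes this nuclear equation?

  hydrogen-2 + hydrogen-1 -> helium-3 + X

Conserve mass number: 2 + 1 = 3 + A, so A = 0.
Conserve atomic number: 1 + 1 = 2 + Z, so Z = 0.
A = 0 and Z = 0 is γ — a gamma ray.

gamma ray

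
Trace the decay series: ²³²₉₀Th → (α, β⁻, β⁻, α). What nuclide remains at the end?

Ra-224

Start: (A, Z) = (232, 90).
After α: (228, 88).
After β⁻: (228, 89).
After β⁻: (228, 90).
After α: (224, 88).
Z = 88 is radium.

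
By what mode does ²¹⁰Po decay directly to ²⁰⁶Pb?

ΔA = 206 − 210 = -4; ΔZ = 82 − 84 = -2.
A drops by 4 and Z drops by 2 — the signature of alpha emission.

alpha decay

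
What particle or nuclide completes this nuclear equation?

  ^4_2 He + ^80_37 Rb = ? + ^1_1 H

Sr-83

Conserve mass number: 4 + 80 = A + 1, so A = 83.
Conserve atomic number: 2 + 37 = Z + 1, so Z = 38.
Z = 38 is strontium, so the species is ^83_38 Sr.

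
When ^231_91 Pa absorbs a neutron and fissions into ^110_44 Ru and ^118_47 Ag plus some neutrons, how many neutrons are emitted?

4

Conserve mass number: 232 = 110 + 118 + k, so k = 232 − 228 = 4.
Check atomic number: 91 = 44 + 47 + 0 = 91. ✓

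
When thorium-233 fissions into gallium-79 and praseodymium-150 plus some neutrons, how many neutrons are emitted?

Conserve mass number: 233 = 79 + 150 + k, so k = 233 − 229 = 4.
Check atomic number: 90 = 31 + 59 + 0 = 90. ✓

4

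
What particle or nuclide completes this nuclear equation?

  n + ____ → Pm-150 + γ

Conserve mass number: 1 + A = 150 + 0, so A = 149.
Conserve atomic number: 0 + Z = 61 + 0, so Z = 61.
Z = 61 is promethium, so the species is Pm-149.

Pm-149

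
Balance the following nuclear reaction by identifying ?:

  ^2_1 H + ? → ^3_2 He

proton

Conserve mass number: 2 + A = 3, so A = 1.
Conserve atomic number: 1 + Z = 2, so Z = 1.
A = 1 and Z = 1 is ^1_1 H — a proton.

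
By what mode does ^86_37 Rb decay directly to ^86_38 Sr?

ΔA = 86 − 86 = 0; ΔZ = 38 − 37 = +1.
A is unchanged and Z rises by 1 — a neutron has become a proton (β⁻ decay).

beta-minus decay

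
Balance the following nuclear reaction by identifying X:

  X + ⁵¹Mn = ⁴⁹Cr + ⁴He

deuteron

Conserve mass number: A + 51 = 49 + 4, so A = 2.
Conserve atomic number: Z + 25 = 24 + 2, so Z = 1.
A = 2 and Z = 1 is ²H — a deuteron.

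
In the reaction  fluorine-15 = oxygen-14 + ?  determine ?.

proton

Conserve mass number: 15 = 14 + A, so A = 1.
Conserve atomic number: 9 = 8 + Z, so Z = 1.
A = 1 and Z = 1 is hydrogen-1 — a proton.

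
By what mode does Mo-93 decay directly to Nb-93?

beta-plus decay or electron capture

ΔA = 93 − 93 = 0; ΔZ = 41 − 42 = -1.
A is unchanged and Z drops by 1 — a proton has become a neutron (β⁺ emission or electron capture).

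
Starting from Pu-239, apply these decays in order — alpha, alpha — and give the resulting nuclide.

Start: (A, Z) = (239, 94).
After α: (235, 92).
After α: (231, 90).
Z = 90 is thorium.

Th-231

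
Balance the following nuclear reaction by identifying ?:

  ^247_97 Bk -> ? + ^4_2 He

Am-243

Conserve mass number: 247 = A + 4, so A = 243.
Conserve atomic number: 97 = Z + 2, so Z = 95.
Z = 95 is americium, so the species is ^243_95 Am.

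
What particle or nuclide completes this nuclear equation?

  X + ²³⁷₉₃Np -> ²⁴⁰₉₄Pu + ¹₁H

Conserve mass number: A + 237 = 240 + 1, so A = 4.
Conserve atomic number: Z + 93 = 94 + 1, so Z = 2.
A = 4 and Z = 2 is ⁴₂He — an alpha particle.

alpha particle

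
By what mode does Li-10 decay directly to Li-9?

ΔA = 9 − 10 = -1; ΔZ = 3 − 3 = +0.
A drops by 1 with Z unchanged — a neutron was emitted.

neutron emission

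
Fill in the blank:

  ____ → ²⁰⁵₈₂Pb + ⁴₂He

Po-209

Conserve mass number: A = 205 + 4, so A = 209.
Conserve atomic number: Z = 82 + 2, so Z = 84.
Z = 84 is polonium, so the species is ²⁰⁹₈₄Po.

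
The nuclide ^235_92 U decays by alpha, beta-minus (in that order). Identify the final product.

Start: (A, Z) = (235, 92).
After α: (231, 90).
After β⁻: (231, 91).
Z = 91 is protactinium.

Pa-231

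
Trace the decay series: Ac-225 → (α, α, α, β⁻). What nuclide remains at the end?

Po-213

Start: (A, Z) = (225, 89).
After α: (221, 87).
After α: (217, 85).
After α: (213, 83).
After β⁻: (213, 84).
Z = 84 is polonium.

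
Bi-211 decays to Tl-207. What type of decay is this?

ΔA = 207 − 211 = -4; ΔZ = 81 − 83 = -2.
A drops by 4 and Z drops by 2 — the signature of alpha emission.

alpha decay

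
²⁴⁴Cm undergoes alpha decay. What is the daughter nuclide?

Alpha decay: mass number changes by -4, atomic number by -2.
A: 244 − 4 = 240; Z: 96 − 2 = 94.
Z = 94 is plutonium, so the daughter is ²⁴⁰Pu.

Pu-240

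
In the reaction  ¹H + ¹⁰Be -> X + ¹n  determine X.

Conserve mass number: 1 + 10 = A + 1, so A = 10.
Conserve atomic number: 1 + 4 = Z + 0, so Z = 5.
Z = 5 is boron, so the species is ¹⁰B.

B-10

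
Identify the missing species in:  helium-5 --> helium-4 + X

Conserve mass number: 5 = 4 + A, so A = 1.
Conserve atomic number: 2 = 2 + Z, so Z = 0.
A = 1 and Z = 0 is neutron — a neutron.

neutron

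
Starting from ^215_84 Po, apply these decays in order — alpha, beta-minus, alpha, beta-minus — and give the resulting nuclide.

Start: (A, Z) = (215, 84).
After α: (211, 82).
After β⁻: (211, 83).
After α: (207, 81).
After β⁻: (207, 82).
Z = 82 is lead.

Pb-207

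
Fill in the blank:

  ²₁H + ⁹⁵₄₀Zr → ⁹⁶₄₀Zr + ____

Conserve mass number: 2 + 95 = 96 + A, so A = 1.
Conserve atomic number: 1 + 40 = 40 + Z, so Z = 1.
A = 1 and Z = 1 is ¹₁H — a proton.

proton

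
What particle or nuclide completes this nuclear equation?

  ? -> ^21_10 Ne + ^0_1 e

Conserve mass number: A = 21 + 0, so A = 21.
Conserve atomic number: Z = 10 + 1, so Z = 11.
Z = 11 is sodium, so the species is ^21_11 Na.

Na-21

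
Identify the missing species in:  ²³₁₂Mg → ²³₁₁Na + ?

positron

Conserve mass number: 23 = 23 + A, so A = 0.
Conserve atomic number: 12 = 11 + Z, so Z = 1.
A = 0 and Z = 1 is ⁰₁e — a positron.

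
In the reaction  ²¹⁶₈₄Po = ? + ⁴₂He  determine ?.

Pb-212

Conserve mass number: 216 = A + 4, so A = 212.
Conserve atomic number: 84 = Z + 2, so Z = 82.
Z = 82 is lead, so the species is ²¹²₈₂Pb.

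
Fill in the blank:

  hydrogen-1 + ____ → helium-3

Conserve mass number: 1 + A = 3, so A = 2.
Conserve atomic number: 1 + Z = 2, so Z = 1.
A = 2 and Z = 1 is hydrogen-2 — a deuteron.

deuteron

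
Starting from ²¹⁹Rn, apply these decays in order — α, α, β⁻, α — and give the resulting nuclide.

Start: (A, Z) = (219, 86).
After α: (215, 84).
After α: (211, 82).
After β⁻: (211, 83).
After α: (207, 81).
Z = 81 is thallium.

Tl-207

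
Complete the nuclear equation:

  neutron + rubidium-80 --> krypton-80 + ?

proton

Conserve mass number: 1 + 80 = 80 + A, so A = 1.
Conserve atomic number: 0 + 37 = 36 + Z, so Z = 1.
A = 1 and Z = 1 is hydrogen-1 — a proton.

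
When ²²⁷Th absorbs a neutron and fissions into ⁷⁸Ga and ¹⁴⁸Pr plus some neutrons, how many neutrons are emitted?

2

Conserve mass number: 228 = 78 + 148 + k, so k = 228 − 226 = 2.
Check atomic number: 90 = 31 + 59 + 0 = 90. ✓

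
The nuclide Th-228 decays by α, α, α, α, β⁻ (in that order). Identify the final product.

Bi-212

Start: (A, Z) = (228, 90).
After α: (224, 88).
After α: (220, 86).
After α: (216, 84).
After α: (212, 82).
After β⁻: (212, 83).
Z = 83 is bismuth.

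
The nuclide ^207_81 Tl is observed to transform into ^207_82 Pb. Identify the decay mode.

ΔA = 207 − 207 = 0; ΔZ = 82 − 81 = +1.
A is unchanged and Z rises by 1 — a neutron has become a proton (β⁻ decay).

beta-minus decay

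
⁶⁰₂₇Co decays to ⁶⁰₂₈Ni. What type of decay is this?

ΔA = 60 − 60 = 0; ΔZ = 28 − 27 = +1.
A is unchanged and Z rises by 1 — a neutron has become a proton (β⁻ decay).

beta-minus decay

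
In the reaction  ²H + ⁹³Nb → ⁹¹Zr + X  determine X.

alpha particle

Conserve mass number: 2 + 93 = 91 + A, so A = 4.
Conserve atomic number: 1 + 41 = 40 + Z, so Z = 2.
A = 4 and Z = 2 is ⁴He — an alpha particle.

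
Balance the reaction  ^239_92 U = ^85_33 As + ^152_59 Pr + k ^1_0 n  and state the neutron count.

Conserve mass number: 239 = 85 + 152 + k, so k = 239 − 237 = 2.
Check atomic number: 92 = 33 + 59 + 0 = 92. ✓

2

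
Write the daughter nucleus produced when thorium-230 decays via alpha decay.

Ra-226

Alpha decay: mass number changes by -4, atomic number by -2.
A: 230 − 4 = 226; Z: 90 − 2 = 88.
Z = 88 is radium, so the daughter is radium-226.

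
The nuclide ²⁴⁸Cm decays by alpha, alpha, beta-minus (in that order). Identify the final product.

Start: (A, Z) = (248, 96).
After α: (244, 94).
After α: (240, 92).
After β⁻: (240, 93).
Z = 93 is neptunium.

Np-240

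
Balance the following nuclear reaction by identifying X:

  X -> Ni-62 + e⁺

Conserve mass number: A = 62 + 0, so A = 62.
Conserve atomic number: Z = 28 + 1, so Z = 29.
Z = 29 is copper, so the species is Cu-62.

Cu-62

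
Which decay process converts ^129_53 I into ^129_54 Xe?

ΔA = 129 − 129 = 0; ΔZ = 54 − 53 = +1.
A is unchanged and Z rises by 1 — a neutron has become a proton (β⁻ decay).

beta-minus decay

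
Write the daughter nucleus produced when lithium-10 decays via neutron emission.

Neutron emission: mass number changes by -1, atomic number by +0.
A: 10 − 1 = 9; Z: 3 = 3.
Z = 3 is lithium, so the daughter is lithium-9.

Li-9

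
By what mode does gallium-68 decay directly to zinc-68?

ΔA = 68 − 68 = 0; ΔZ = 30 − 31 = -1.
A is unchanged and Z drops by 1 — a proton has become a neutron (β⁺ emission or electron capture).

beta-plus decay or electron capture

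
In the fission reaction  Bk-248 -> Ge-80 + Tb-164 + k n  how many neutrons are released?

Conserve mass number: 248 = 80 + 164 + k, so k = 248 − 244 = 4.
Check atomic number: 97 = 32 + 65 + 0 = 97. ✓

4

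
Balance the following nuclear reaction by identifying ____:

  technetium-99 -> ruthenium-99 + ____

beta-minus particle

Conserve mass number: 99 = 99 + A, so A = 0.
Conserve atomic number: 43 = 44 + Z, so Z = -1.
A = 0 and Z = -1 is e⁻ — a beta-minus particle.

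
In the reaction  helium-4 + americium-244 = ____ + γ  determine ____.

Bk-248

Conserve mass number: 4 + 244 = A + 0, so A = 248.
Conserve atomic number: 2 + 95 = Z + 0, so Z = 97.
Z = 97 is berkelium, so the species is berkelium-248.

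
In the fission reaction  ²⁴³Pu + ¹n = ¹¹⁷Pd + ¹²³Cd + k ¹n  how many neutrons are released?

Conserve mass number: 244 = 117 + 123 + k, so k = 244 − 240 = 4.
Check atomic number: 94 = 46 + 48 + 0 = 94. ✓

4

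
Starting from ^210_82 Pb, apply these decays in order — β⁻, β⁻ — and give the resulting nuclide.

Start: (A, Z) = (210, 82).
After β⁻: (210, 83).
After β⁻: (210, 84).
Z = 84 is polonium.

Po-210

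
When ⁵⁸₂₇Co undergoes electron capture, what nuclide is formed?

Electron capture: mass number changes by +0, atomic number by -1.
A: 58 = 58; Z: 27 − 1 = 26.
Z = 26 is iron, so the daughter is ⁵⁸₂₆Fe.

Fe-58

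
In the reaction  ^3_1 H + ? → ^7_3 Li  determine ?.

alpha particle

Conserve mass number: 3 + A = 7, so A = 4.
Conserve atomic number: 1 + Z = 3, so Z = 2.
A = 4 and Z = 2 is ^4_2 He — an alpha particle.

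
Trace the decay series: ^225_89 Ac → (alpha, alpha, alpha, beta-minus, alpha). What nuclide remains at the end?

Pb-209

Start: (A, Z) = (225, 89).
After α: (221, 87).
After α: (217, 85).
After α: (213, 83).
After β⁻: (213, 84).
After α: (209, 82).
Z = 82 is lead.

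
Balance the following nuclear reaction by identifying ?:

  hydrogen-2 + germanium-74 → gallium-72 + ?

alpha particle

Conserve mass number: 2 + 74 = 72 + A, so A = 4.
Conserve atomic number: 1 + 32 = 31 + Z, so Z = 2.
A = 4 and Z = 2 is helium-4 — an alpha particle.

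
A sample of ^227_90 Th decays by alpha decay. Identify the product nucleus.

Ra-223

Alpha decay: mass number changes by -4, atomic number by -2.
A: 227 − 4 = 223; Z: 90 − 2 = 88.
Z = 88 is radium, so the daughter is ^223_88 Ra.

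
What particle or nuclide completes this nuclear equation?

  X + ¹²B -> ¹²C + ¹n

proton

Conserve mass number: A + 12 = 12 + 1, so A = 1.
Conserve atomic number: Z + 5 = 6 + 0, so Z = 1.
A = 1 and Z = 1 is ¹H — a proton.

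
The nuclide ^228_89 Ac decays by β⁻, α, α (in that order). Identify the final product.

Start: (A, Z) = (228, 89).
After β⁻: (228, 90).
After α: (224, 88).
After α: (220, 86).
Z = 86 is radon.

Rn-220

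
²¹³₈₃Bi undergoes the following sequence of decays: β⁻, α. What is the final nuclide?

Start: (A, Z) = (213, 83).
After β⁻: (213, 84).
After α: (209, 82).
Z = 82 is lead.

Pb-209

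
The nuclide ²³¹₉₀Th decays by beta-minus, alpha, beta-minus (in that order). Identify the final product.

Start: (A, Z) = (231, 90).
After β⁻: (231, 91).
After α: (227, 89).
After β⁻: (227, 90).
Z = 90 is thorium.

Th-227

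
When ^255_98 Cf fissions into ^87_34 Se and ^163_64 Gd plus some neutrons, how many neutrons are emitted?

5

Conserve mass number: 255 = 87 + 163 + k, so k = 255 − 250 = 5.
Check atomic number: 98 = 34 + 64 + 0 = 98. ✓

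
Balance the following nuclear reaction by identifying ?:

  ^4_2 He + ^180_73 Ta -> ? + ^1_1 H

Conserve mass number: 4 + 180 = A + 1, so A = 183.
Conserve atomic number: 2 + 73 = Z + 1, so Z = 74.
Z = 74 is tungsten, so the species is ^183_74 W.

W-183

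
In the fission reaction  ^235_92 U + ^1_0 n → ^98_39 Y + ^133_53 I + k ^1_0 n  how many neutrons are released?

Conserve mass number: 236 = 98 + 133 + k, so k = 236 − 231 = 5.
Check atomic number: 92 = 39 + 53 + 0 = 92. ✓

5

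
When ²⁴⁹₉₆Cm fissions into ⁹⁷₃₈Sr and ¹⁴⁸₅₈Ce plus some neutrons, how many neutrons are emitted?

Conserve mass number: 249 = 97 + 148 + k, so k = 249 − 245 = 4.
Check atomic number: 96 = 38 + 58 + 0 = 96. ✓

4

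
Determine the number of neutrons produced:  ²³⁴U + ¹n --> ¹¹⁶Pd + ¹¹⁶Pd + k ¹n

3

Conserve mass number: 235 = 116 + 116 + k, so k = 235 − 232 = 3.
Check atomic number: 92 = 46 + 46 + 0 = 92. ✓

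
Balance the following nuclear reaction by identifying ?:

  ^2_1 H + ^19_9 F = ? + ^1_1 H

Conserve mass number: 2 + 19 = A + 1, so A = 20.
Conserve atomic number: 1 + 9 = Z + 1, so Z = 9.
Z = 9 is fluorine, so the species is ^20_9 F.

F-20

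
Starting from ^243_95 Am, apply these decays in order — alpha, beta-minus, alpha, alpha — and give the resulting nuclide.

Th-231

Start: (A, Z) = (243, 95).
After α: (239, 93).
After β⁻: (239, 94).
After α: (235, 92).
After α: (231, 90).
Z = 90 is thorium.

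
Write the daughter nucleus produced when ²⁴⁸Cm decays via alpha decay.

Alpha decay: mass number changes by -4, atomic number by -2.
A: 248 − 4 = 244; Z: 96 − 2 = 94.
Z = 94 is plutonium, so the daughter is ²⁴⁴Pu.

Pu-244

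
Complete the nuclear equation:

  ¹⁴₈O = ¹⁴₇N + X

positron

Conserve mass number: 14 = 14 + A, so A = 0.
Conserve atomic number: 8 = 7 + Z, so Z = 1.
A = 0 and Z = 1 is ⁰₁e — a positron.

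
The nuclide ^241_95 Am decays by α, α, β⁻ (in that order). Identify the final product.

Start: (A, Z) = (241, 95).
After α: (237, 93).
After α: (233, 91).
After β⁻: (233, 92).
Z = 92 is uranium.

U-233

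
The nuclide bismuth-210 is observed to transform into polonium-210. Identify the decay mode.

beta-minus decay

ΔA = 210 − 210 = 0; ΔZ = 84 − 83 = +1.
A is unchanged and Z rises by 1 — a neutron has become a proton (β⁻ decay).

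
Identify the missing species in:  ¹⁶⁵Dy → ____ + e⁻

Conserve mass number: 165 = A + 0, so A = 165.
Conserve atomic number: 66 = Z − 1, so Z = 67.
Z = 67 is holmium, so the species is ¹⁶⁵Ho.

Ho-165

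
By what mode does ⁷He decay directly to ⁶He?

neutron emission

ΔA = 6 − 7 = -1; ΔZ = 2 − 2 = +0.
A drops by 1 with Z unchanged — a neutron was emitted.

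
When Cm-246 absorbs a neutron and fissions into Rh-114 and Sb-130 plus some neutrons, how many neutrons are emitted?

3

Conserve mass number: 247 = 114 + 130 + k, so k = 247 − 244 = 3.
Check atomic number: 96 = 45 + 51 + 0 = 96. ✓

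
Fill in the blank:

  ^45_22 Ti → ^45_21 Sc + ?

Conserve mass number: 45 = 45 + A, so A = 0.
Conserve atomic number: 22 = 21 + Z, so Z = 1.
A = 0 and Z = 1 is ^0_1 e — a positron.

positron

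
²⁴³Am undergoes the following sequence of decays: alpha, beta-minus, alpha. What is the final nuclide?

U-235

Start: (A, Z) = (243, 95).
After α: (239, 93).
After β⁻: (239, 94).
After α: (235, 92).
Z = 92 is uranium.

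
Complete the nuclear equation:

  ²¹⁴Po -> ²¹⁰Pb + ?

alpha particle

Conserve mass number: 214 = 210 + A, so A = 4.
Conserve atomic number: 84 = 82 + Z, so Z = 2.
A = 4 and Z = 2 is ⁴He — an alpha particle.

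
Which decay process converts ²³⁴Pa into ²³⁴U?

ΔA = 234 − 234 = 0; ΔZ = 92 − 91 = +1.
A is unchanged and Z rises by 1 — a neutron has become a proton (β⁻ decay).

beta-minus decay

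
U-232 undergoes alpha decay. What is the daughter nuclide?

Th-228

Alpha decay: mass number changes by -4, atomic number by -2.
A: 232 − 4 = 228; Z: 92 − 2 = 90.
Z = 90 is thorium, so the daughter is Th-228.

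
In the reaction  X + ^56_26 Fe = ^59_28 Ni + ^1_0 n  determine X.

alpha particle

Conserve mass number: A + 56 = 59 + 1, so A = 4.
Conserve atomic number: Z + 26 = 28 + 0, so Z = 2.
A = 4 and Z = 2 is ^4_2 He — an alpha particle.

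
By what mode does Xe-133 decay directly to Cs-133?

ΔA = 133 − 133 = 0; ΔZ = 55 − 54 = +1.
A is unchanged and Z rises by 1 — a neutron has become a proton (β⁻ decay).

beta-minus decay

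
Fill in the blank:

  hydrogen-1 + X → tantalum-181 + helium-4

Conserve mass number: 1 + A = 181 + 4, so A = 184.
Conserve atomic number: 1 + Z = 73 + 2, so Z = 74.
Z = 74 is tungsten, so the species is tungsten-184.

W-184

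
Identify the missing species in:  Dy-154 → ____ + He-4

Gd-150

Conserve mass number: 154 = A + 4, so A = 150.
Conserve atomic number: 66 = Z + 2, so Z = 64.
Z = 64 is gadolinium, so the species is Gd-150.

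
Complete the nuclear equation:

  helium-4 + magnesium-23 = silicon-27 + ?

gamma ray

Conserve mass number: 4 + 23 = 27 + A, so A = 0.
Conserve atomic number: 2 + 12 = 14 + Z, so Z = 0.
A = 0 and Z = 0 is γ — a gamma ray.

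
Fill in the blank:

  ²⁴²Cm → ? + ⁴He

Pu-238

Conserve mass number: 242 = A + 4, so A = 238.
Conserve atomic number: 96 = Z + 2, so Z = 94.
Z = 94 is plutonium, so the species is ²³⁸Pu.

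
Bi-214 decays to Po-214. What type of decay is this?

beta-minus decay

ΔA = 214 − 214 = 0; ΔZ = 84 − 83 = +1.
A is unchanged and Z rises by 1 — a neutron has become a proton (β⁻ decay).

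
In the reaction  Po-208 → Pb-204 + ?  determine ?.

alpha particle

Conserve mass number: 208 = 204 + A, so A = 4.
Conserve atomic number: 84 = 82 + Z, so Z = 2.
A = 4 and Z = 2 is He-4 — an alpha particle.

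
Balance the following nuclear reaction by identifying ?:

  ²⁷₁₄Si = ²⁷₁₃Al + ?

Conserve mass number: 27 = 27 + A, so A = 0.
Conserve atomic number: 14 = 13 + Z, so Z = 1.
A = 0 and Z = 1 is ⁰₁e — a positron.

positron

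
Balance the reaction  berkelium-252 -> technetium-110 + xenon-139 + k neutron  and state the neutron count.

3

Conserve mass number: 252 = 110 + 139 + k, so k = 252 − 249 = 3.
Check atomic number: 97 = 43 + 54 + 0 = 97. ✓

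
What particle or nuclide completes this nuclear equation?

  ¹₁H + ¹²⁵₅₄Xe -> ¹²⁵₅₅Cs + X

Conserve mass number: 1 + 125 = 125 + A, so A = 1.
Conserve atomic number: 1 + 54 = 55 + Z, so Z = 0.
A = 1 and Z = 0 is ¹₀n — a neutron.

neutron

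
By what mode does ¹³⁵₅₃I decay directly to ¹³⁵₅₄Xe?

ΔA = 135 − 135 = 0; ΔZ = 54 − 53 = +1.
A is unchanged and Z rises by 1 — a neutron has become a proton (β⁻ decay).

beta-minus decay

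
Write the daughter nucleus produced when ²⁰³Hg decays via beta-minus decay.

Tl-203

Beta-minus decay: mass number changes by +0, atomic number by +1.
A: 203 = 203; Z: 80 + 1 = 81.
Z = 81 is thallium, so the daughter is ²⁰³Tl.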